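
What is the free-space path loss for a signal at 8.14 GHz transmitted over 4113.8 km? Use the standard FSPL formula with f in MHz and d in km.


f = 8.14 GHz = 8140.0000 MHz
d = 4113.8 km
FSPL = 32.44 + 20*log10(8140.0000) + 20*log10(4113.8)
FSPL = 32.44 + 78.2125 + 72.2849
FSPL = 182.9374 dB

182.9374 dB


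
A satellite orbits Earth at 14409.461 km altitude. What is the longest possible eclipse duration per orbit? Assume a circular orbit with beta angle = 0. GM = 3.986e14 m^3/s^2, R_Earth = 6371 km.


r = 20780.4610 km
T = 496.8700 min
Eclipse fraction = arcsin(R_E/r)/pi = arcsin(6371.0000/20780.4610)/pi
= arcsin(0.3065861)/pi = 0.09918673
Eclipse duration = 0.09918673 * 496.8700 = 49.2829 min

49.2829 minutes


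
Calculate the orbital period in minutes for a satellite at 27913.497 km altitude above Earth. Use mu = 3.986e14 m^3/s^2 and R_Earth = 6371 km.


r = 34284.4970 km = 3.4284497e+07 m
T = 2*pi*sqrt(r^3/mu) = 2*pi*sqrt(4.0298914e+22 / 3.986e14)
T = 63176.8393 s = 1052.9473 min

1052.9473 minutes


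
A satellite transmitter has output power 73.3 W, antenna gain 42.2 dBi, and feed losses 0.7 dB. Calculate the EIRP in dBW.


Pt = 73.3 W = 18.6510 dBW
EIRP = Pt_dBW + Gt - losses = 18.6510 + 42.2 - 0.7 = 60.1510 dBW

60.1510 dBW


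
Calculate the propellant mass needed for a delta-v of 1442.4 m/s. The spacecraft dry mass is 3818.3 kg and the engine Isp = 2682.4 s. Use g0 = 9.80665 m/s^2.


ve = Isp * g0 = 2682.4 * 9.80665 = 26305.357960 m/s
mass ratio = exp(dv/ve) = exp(1442.4/26305.357960) = 1.05636412
m_prop = m_dry * (mr - 1) = 3818.3 * (1.05636412 - 1)
m_prop = 215.2151 kg

215.2151 kg


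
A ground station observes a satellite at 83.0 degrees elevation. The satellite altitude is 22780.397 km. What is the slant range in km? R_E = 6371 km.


h = 22780.397 km, el = 83.0 deg
d = -R_E*sin(el) + sqrt((R_E*sin(el))^2 + 2*R_E*h + h^2)
d = -6371.0000*sin(1.4486) + sqrt((6371.0000*0.9925462)^2 + 2*6371.0000*22780.397 + 22780.397^2)
d = 22817.5438 km

22817.5438 km


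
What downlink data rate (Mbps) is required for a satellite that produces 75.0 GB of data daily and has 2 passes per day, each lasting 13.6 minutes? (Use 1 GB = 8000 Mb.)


total contact time = 2 * 13.6 * 60 = 1632.0000 s
data = 75.0 GB = 600000.0000 Mb
rate = 600000.0000 / 1632.0000 = 367.6471 Mbps

367.6471 Mbps


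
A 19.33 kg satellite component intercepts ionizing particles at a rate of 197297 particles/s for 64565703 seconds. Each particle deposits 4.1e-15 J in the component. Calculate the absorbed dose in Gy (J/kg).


Total energy deposited = rate * time * E_per
  = 197297 * 64565703 * 4.1e-15 = 0.05222834 J
Dose = E_total / mass = 0.05222834 / 19.33
Dose = 0.002701932 Gy

0.0027 Gy


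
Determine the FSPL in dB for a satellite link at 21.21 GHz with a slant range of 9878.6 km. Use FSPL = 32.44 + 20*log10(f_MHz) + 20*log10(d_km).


f = 21.21 GHz = 21210.0000 MHz
d = 9878.6 km
FSPL = 32.44 + 20*log10(21210.0000) + 20*log10(9878.6)
FSPL = 32.44 + 86.5308 + 79.8939
FSPL = 198.8647 dB

198.8647 dB


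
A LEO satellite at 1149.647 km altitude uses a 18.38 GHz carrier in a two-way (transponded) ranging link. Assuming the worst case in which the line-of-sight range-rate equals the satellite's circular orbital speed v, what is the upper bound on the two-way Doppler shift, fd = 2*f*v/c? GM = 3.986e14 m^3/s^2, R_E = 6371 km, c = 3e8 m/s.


r = 7.520647e+06 m
v = sqrt(mu/r) = 7280.1620 m/s (worst-case radial velocity)
f = 18.38 GHz = 1.838e+10 Hz
fd = 2*f*v/c = 2*1.838e+10*7280.1620/3.0e+08
fd = 892062.5201 Hz

892062.5201 Hz


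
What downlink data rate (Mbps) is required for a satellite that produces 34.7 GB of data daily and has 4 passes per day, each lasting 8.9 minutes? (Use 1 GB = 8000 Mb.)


total contact time = 4 * 8.9 * 60 = 2136.0000 s
data = 34.7 GB = 277600.0000 Mb
rate = 277600.0000 / 2136.0000 = 129.9625 Mbps

129.9625 Mbps


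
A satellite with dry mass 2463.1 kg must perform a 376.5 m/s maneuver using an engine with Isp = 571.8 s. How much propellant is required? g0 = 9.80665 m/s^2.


ve = Isp * g0 = 571.8 * 9.80665 = 5607.442470 m/s
mass ratio = exp(dv/ve) = exp(376.5/5607.442470) = 1.06944830
m_prop = m_dry * (mr - 1) = 2463.1 * (1.06944830 - 1)
m_prop = 171.0581 kg

171.0581 kg


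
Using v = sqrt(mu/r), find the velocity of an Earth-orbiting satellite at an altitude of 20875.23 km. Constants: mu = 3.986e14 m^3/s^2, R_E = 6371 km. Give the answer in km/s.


r = R_E + alt = 6371.0 + 20875.23 = 27246.2300 km = 2.724623e+07 m
v = sqrt(mu/r) = sqrt(3.986e14 / 2.724623e+07) = 3824.8591 m/s = 3.8249 km/s

3.8249 km/s


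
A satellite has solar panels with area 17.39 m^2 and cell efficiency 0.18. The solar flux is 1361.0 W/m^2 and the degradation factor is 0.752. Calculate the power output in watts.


P = area * eta * S * degradation
P = 17.39 * 0.18 * 1361.0 * 0.752
P = 3203.6721 W

3203.6721 W


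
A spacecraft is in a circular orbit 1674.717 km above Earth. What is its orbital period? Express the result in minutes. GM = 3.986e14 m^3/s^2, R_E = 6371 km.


r = 8045.7170 km = 8.045717e+06 m
T = 2*pi*sqrt(r^3/mu) = 2*pi*sqrt(5.2082792e+20 / 3.986e14)
T = 7182.2141 s = 119.7036 min

119.7036 minutes


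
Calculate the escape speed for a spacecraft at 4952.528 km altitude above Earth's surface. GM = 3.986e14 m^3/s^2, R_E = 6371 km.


r = 6371.0 + 4952.528 = 11323.5280 km = 1.1323528e+07 m
v_esc = sqrt(2*mu/r) = sqrt(2*3.986e14 / 1.1323528e+07)
v_esc = 8390.5951 m/s = 8.3906 km/s

8.3906 km/s


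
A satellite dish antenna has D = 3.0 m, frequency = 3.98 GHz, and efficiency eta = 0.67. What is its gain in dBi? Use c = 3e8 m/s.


lambda = c/f = 3e8 / 3.98e+09 = 0.07537688 m
G = eta*(pi*D/lambda)^2 = 0.67*(pi*3.0/0.07537688)^2
G = 10474.6783 (linear)
G = 10*log10(10474.6783) = 40.2014 dBi

40.2014 dBi


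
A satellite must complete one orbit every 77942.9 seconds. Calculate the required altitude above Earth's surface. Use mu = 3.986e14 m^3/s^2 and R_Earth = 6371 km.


T = 77942.9 s
r = (mu*T^2/(4*pi^2))^(1/3) = (3.986e14 * 77942.9^2 / (4*pi^2))^(1/3)
r = 3.9437577e+07 m = 39437.5771 km
alt = r - R_E = 39437.5771 - 6371 = 33066.5771 km

33066.5771 km


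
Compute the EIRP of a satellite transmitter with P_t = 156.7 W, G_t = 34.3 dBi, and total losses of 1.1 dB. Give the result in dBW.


Pt = 156.7 W = 21.9507 dBW
EIRP = Pt_dBW + Gt - losses = 21.9507 + 34.3 - 1.1 = 55.1507 dBW

55.1507 dBW


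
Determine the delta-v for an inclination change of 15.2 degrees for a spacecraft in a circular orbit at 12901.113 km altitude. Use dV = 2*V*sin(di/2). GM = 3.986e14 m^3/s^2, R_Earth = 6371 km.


r = 19272.1130 km = 1.9272113e+07 m
V = sqrt(mu/r) = 4547.8275 m/s
di = 15.2 deg = 0.26529 rad
dV = 2*V*sin(di/2) = 2*4547.8275*sin(0.132645)
dV = 1202.9585 m/s = 1.2030 km/s

1.2030 km/s


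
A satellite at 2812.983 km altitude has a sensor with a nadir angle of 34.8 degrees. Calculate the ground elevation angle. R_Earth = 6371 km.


r = R_E + alt = 9183.9830 km
Law of sines in the satellite / Earth-center / ground-point triangle:
  sin(nadir)/R_E = sin(90 + el)/r  =>  cos(el) = (r/R_E)*sin(nadir)
cos(el) = (9183.9830 / 6371.0000) * sin(34.8 deg) = 0.8227003
el = arccos(0.8227003) = 34.6440 deg
(Earth-central angle = 90 - nadir - el = 20.5560 deg)

34.6440 degrees


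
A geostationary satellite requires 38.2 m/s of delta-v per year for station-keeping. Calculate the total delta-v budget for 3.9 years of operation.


dV = rate * years = 38.2 * 3.9
dV = 148.9800 m/s

148.9800 m/s


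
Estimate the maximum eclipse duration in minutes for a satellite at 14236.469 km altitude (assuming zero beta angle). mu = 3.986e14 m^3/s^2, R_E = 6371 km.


r = 20607.4690 km
T = 490.6784 min
Eclipse fraction = arcsin(R_E/r)/pi = arcsin(6371.0000/20607.4690)/pi
= arcsin(0.3091598)/pi = 0.1000478
Eclipse duration = 0.1000478 * 490.6784 = 49.0913 min

49.0913 minutes


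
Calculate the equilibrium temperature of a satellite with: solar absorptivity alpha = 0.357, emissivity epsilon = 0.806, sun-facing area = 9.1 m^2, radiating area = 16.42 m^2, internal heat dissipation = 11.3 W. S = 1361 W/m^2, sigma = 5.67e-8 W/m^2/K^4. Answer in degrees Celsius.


Numerator = alpha*S*A_sun + Q_int = 0.357*1361*9.1 + 11.3 = 4432.7807 W
Denominator = eps*sigma*A_rad = 0.806*5.67e-8*16.42 = 7.5039728e-07 W/K^4
T^4 = 5.9072451e+09 K^4
T = 277.2338 K = 4.0838 C

4.0838 degrees Celsius


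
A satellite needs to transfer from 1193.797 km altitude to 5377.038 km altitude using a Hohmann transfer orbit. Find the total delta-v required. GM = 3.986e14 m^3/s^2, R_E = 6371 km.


r1 = 7564.7970 km = 7.564797e+06 m
r2 = 11748.0380 km = 1.1748038e+07 m
dv1 = sqrt(mu/r1)*(sqrt(2*r2/(r1+r2)) - 1) = 747.6495 m/s
dv2 = sqrt(mu/r2)*(1 - sqrt(2*r1/(r1+r2))) = 669.2976 m/s
total dv = |dv1| + |dv2| = 747.6495 + 669.2976 = 1416.9471 m/s = 1.4169 km/s

1.4169 km/s


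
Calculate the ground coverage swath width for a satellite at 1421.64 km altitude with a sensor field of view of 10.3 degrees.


FOV = 10.3 deg = 0.1797689 rad
swath = 2 * alt * tan(FOV/2) = 2 * 1421.64 * tan(0.08988446)
swath = 2 * 1421.64 * 0.09012731
swath = 256.2572 km

256.2572 km


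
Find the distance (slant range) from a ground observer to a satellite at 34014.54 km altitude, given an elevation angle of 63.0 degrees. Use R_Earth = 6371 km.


h = 34014.54 km, el = 63.0 deg
d = -R_E*sin(el) + sqrt((R_E*sin(el))^2 + 2*R_E*h + h^2)
d = -6371.0000*sin(1.0996) + sqrt((6371.0000*0.8910065)^2 + 2*6371.0000*34014.54 + 34014.54^2)
d = 34605.2298 km

34605.2298 km


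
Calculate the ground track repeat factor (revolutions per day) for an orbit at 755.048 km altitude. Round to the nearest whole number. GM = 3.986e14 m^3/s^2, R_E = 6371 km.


r = 7.126048e+06 m
T = 2*pi*sqrt(r^3/mu) = 5986.6564 s = 99.7776 min
revs/day = 1440 / 99.7776 = 14.4321
Rounded: 14 revolutions per day

14 revolutions per day


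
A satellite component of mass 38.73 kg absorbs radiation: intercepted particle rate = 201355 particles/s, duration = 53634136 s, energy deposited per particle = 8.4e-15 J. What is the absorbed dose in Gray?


Total energy deposited = rate * time * E_per
  = 201355 * 53634136 * 8.4e-15 = 0.09071581 J
Dose = E_total / mass = 0.09071581 / 38.73
Dose = 0.002342262 Gy

0.0023 Gy


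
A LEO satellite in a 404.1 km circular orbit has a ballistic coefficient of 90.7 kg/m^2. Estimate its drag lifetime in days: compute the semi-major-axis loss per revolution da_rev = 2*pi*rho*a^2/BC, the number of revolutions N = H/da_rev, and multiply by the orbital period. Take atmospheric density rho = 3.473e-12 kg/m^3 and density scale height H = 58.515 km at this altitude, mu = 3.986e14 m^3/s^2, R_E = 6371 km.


a = R_E + alt = 6775.1000 km = 6.7751e+06 m
da_rev = 2*pi*rho*a^2/BC = 2*pi*3.473e-12*(6.7751e+06)^2/90.7 = 11.043552 m per revolution
N = H/da_rev = 58515.0000 m / 11.043552 m = 5298.5669 revolutions
P = 2*pi*sqrt(a^3/mu) = 5549.8952 s
lifetime = N*P = 5298.5669 * 5549.8952 = 2.9406491e+07 s = 340.3529 days

340.3529 days


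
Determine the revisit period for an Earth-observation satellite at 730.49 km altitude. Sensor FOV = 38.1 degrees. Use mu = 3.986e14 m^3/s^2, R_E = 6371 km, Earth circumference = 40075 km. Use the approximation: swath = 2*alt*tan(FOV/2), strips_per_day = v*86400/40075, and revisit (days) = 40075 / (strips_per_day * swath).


swath = 2*730.49*tan(0.3324852) = 504.4823 km
v = sqrt(mu/r) = 7491.9334 m/s = 7.4919 km/s
strips/day = v*86400/40075 = 7.4919*86400/40075 = 16.1523
coverage/day = strips * swath = 16.1523 * 504.4823 = 8148.5445 km
revisit = 40075 / 8148.5445 = 4.9181 days

4.9181 days


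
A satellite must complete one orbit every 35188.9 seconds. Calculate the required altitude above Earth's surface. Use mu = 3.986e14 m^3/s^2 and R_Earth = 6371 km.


T = 35188.9 s
r = (mu*T^2/(4*pi^2))^(1/3) = (3.986e14 * 35188.9^2 / (4*pi^2))^(1/3)
r = 2.320935e+07 m = 23209.3501 km
alt = r - R_E = 23209.3501 - 6371 = 16838.3501 km

16838.3501 km


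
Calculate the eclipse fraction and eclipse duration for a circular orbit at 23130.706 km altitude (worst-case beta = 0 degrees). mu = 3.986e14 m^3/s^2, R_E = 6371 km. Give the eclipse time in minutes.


r = 29501.7060 km
T = 840.4864 min
Eclipse fraction = arcsin(R_E/r)/pi = arcsin(6371.0000/29501.7060)/pi
= arcsin(0.2159536)/pi = 0.069286
Eclipse duration = 0.069286 * 840.4864 = 58.2339 min

58.2339 minutes


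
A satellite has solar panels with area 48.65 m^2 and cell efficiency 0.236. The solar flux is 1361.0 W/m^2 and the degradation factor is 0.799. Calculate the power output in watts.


P = area * eta * S * degradation
P = 48.65 * 0.236 * 1361.0 * 0.799
P = 12485.3221 W

12485.3221 W


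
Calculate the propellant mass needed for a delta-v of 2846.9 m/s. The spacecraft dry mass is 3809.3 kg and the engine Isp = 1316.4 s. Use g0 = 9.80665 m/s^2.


ve = Isp * g0 = 1316.4 * 9.80665 = 12909.474060 m/s
mass ratio = exp(dv/ve) = exp(2846.9/12909.474060) = 1.24673478
m_prop = m_dry * (mr - 1) = 3809.3 * (1.24673478 - 1)
m_prop = 939.8868 kg

939.8868 kg


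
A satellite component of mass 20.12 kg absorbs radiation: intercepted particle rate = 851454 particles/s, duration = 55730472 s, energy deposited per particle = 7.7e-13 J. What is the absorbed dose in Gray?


Total energy deposited = rate * time * E_per
  = 851454 * 55730472 * 7.7e-13 = 36.5380 J
Dose = E_total / mass = 36.5380 / 20.12
Dose = 1.8160 Gy

1.8160 Gy


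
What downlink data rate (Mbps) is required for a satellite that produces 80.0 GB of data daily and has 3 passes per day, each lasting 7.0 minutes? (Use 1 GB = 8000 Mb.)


total contact time = 3 * 7.0 * 60 = 1260.0000 s
data = 80.0 GB = 640000.0000 Mb
rate = 640000.0000 / 1260.0000 = 507.9365 Mbps

507.9365 Mbps


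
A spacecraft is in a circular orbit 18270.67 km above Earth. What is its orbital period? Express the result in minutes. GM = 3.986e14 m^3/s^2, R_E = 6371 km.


r = 24641.6700 km = 2.464167e+07 m
T = 2*pi*sqrt(r^3/mu) = 2*pi*sqrt(1.4962715e+22 / 3.986e14)
T = 38496.0728 s = 641.6012 min

641.6012 minutes


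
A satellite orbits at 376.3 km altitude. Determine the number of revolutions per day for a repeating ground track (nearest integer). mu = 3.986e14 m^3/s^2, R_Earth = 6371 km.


r = 6.7473e+06 m
T = 2*pi*sqrt(r^3/mu) = 5515.7713 s = 91.9295 min
revs/day = 1440 / 91.9295 = 15.6642
Rounded: 16 revolutions per day

16 revolutions per day


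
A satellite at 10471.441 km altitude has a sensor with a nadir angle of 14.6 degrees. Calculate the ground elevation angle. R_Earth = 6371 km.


r = R_E + alt = 16842.4410 km
Law of sines in the satellite / Earth-center / ground-point triangle:
  sin(nadir)/R_E = sin(90 + el)/r  =>  cos(el) = (r/R_E)*sin(nadir)
cos(el) = (16842.4410 / 6371.0000) * sin(14.6 deg) = 0.6663731
el = arccos(0.6663731) = 48.2122 deg
(Earth-central angle = 90 - nadir - el = 27.1878 deg)

48.2122 degrees


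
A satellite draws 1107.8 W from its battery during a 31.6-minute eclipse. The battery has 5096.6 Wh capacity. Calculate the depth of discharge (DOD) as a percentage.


E_used = P * t / 60 = 1107.8 * 31.6 / 60 = 583.4413 Wh
DOD = E_used / E_total * 100 = 583.4413 / 5096.6 * 100
DOD = 11.4477 %

11.4477 %


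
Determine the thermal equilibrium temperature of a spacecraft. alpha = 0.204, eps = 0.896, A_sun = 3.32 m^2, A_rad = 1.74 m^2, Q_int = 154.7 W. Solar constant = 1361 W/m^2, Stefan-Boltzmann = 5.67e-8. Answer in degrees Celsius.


Numerator = alpha*S*A_sun + Q_int = 0.204*1361*3.32 + 154.7 = 1076.4781 W
Denominator = eps*sigma*A_rad = 0.896*5.67e-8*1.74 = 8.8397568e-08 W/K^4
T^4 = 1.2177689e+10 K^4
T = 332.1936 K = 59.0436 C

59.0436 degrees Celsius


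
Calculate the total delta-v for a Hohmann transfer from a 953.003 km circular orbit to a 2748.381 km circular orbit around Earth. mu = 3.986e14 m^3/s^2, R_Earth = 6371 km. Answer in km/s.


r1 = 7324.0030 km = 7.324003e+06 m
r2 = 9119.3810 km = 9.119381e+06 m
dv1 = sqrt(mu/r1)*(sqrt(2*r2/(r1+r2)) - 1) = 392.3127 m/s
dv2 = sqrt(mu/r2)*(1 - sqrt(2*r1/(r1+r2))) = 371.3577 m/s
total dv = |dv1| + |dv2| = 392.3127 + 371.3577 = 763.6704 m/s = 0.7636704 km/s

0.7637 km/s


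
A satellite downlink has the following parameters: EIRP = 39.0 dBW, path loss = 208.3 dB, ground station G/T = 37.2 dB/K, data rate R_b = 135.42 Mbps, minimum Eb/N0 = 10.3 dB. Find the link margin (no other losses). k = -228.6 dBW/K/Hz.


C/N0 = EIRP - FSPL + G/T - k = 39.0 - 208.3 + 37.2 - (-228.6)
C/N0 = 96.5000 dB-Hz
R_b = 135.42 Mbps = 1.3542e+08 bps -> 10*log10(R_b) = 81.3168 dB-Hz
Eb/N0 = C/N0 - 10*log10(R_b) = 96.5000 - 81.3168 = 15.1832 dB
Margin = Eb/N0 - Eb/N0_req = 15.1832 - 10.3 = 4.8832 dB (link closes)

4.8832 dB


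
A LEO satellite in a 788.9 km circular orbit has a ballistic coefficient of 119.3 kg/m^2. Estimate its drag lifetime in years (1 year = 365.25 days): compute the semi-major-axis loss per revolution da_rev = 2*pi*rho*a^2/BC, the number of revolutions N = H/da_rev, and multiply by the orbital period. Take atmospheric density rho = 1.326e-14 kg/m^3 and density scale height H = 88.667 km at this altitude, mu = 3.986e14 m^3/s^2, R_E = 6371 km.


a = R_E + alt = 7159.9000 km = 7.1599e+06 m
da_rev = 2*pi*rho*a^2/BC = 2*pi*1.326e-14*(7.1599e+06)^2/119.3 = 0.0358011405 m per revolution
N = H/da_rev = 88667.0000 m / 0.0358011405 m = 2.4766529e+06 revolutions
P = 2*pi*sqrt(a^3/mu) = 6029.3661 s
lifetime = N*P = 2.4766529e+06 * 6029.3661 = 1.4932647e+10 s = 172831.5665 days
years = 172831.5665 / 365.25 = 473.1870 years

473.1870 years


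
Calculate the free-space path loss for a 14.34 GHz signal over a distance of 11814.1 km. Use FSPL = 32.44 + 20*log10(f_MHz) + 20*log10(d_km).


f = 14.34 GHz = 14340.0000 MHz
d = 11814.1 km
FSPL = 32.44 + 20*log10(14340.0000) + 20*log10(11814.1)
FSPL = 32.44 + 83.1310 + 81.4480
FSPL = 197.0190 dB

197.0190 dB


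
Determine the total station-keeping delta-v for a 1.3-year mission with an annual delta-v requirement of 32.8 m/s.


dV = rate * years = 32.8 * 1.3
dV = 42.6400 m/s

42.6400 m/s


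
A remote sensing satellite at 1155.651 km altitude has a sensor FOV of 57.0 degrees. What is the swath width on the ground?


FOV = 57.0 deg = 0.9948377 rad
swath = 2 * alt * tan(FOV/2) = 2 * 1155.651 * tan(0.4974188)
swath = 2 * 1155.651 * 0.5429557
swath = 1254.9346 km

1254.9346 km


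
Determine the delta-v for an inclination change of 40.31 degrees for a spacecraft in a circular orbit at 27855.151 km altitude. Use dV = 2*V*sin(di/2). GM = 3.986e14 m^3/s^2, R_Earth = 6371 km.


r = 34226.1510 km = 3.4226151e+07 m
V = sqrt(mu/r) = 3412.6332 m/s
di = 40.31 deg = 0.7035422 rad
dV = 2*V*sin(di/2) = 2*3412.6332*sin(0.3517711)
dV = 2351.7207 m/s = 2.3517 km/s

2.3517 km/s


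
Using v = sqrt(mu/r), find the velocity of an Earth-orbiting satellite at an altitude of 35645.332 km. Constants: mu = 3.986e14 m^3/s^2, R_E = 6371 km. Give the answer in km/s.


r = R_E + alt = 6371.0 + 35645.332 = 42016.3320 km = 4.2016332e+07 m
v = sqrt(mu/r) = sqrt(3.986e14 / 4.2016332e+07) = 3080.0629 m/s = 3.0801 km/s

3.0801 km/s


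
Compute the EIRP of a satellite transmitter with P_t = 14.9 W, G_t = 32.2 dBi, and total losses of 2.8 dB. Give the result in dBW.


Pt = 14.9 W = 11.7319 dBW
EIRP = Pt_dBW + Gt - losses = 11.7319 + 32.2 - 2.8 = 41.1319 dBW

41.1319 dBW


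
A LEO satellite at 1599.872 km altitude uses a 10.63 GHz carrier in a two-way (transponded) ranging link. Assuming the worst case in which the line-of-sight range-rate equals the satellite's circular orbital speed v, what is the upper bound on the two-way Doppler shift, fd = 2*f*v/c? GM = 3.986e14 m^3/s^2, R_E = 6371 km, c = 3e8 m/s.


r = 7.970872e+06 m
v = sqrt(mu/r) = 7071.5681 m/s (worst-case radial velocity)
f = 10.63 GHz = 1.063e+10 Hz
fd = 2*f*v/c = 2*1.063e+10*7071.5681/3.0e+08
fd = 501138.4612 Hz

501138.4612 Hz


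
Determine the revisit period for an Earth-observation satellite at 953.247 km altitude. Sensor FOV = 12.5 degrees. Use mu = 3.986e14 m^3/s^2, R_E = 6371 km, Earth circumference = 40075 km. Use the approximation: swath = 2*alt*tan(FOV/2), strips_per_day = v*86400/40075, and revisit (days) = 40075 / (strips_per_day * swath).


swath = 2*953.247*tan(0.1090831) = 208.7951 km
v = sqrt(mu/r) = 7377.1252 m/s = 7.3771 km/s
strips/day = v*86400/40075 = 7.3771*86400/40075 = 15.9048
coverage/day = strips * swath = 15.9048 * 208.7951 = 3320.8371 km
revisit = 40075 / 3320.8371 = 12.0677 days

12.0677 days


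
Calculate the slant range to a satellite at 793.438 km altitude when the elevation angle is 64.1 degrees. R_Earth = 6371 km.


h = 793.438 km, el = 64.1 deg
d = -R_E*sin(el) + sqrt((R_E*sin(el))^2 + 2*R_E*h + h^2)
d = -6371.0000*sin(1.1188) + sqrt((6371.0000*0.8995578)^2 + 2*6371.0000*793.438 + 793.438^2)
d = 870.7988 km

870.7988 km


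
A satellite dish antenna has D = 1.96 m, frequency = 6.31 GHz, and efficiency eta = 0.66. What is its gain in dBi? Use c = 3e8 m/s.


lambda = c/f = 3e8 / 6.31e+09 = 0.04754358 m
G = eta*(pi*D/lambda)^2 = 0.66*(pi*1.96/0.04754358)^2
G = 11070.6223 (linear)
G = 10*log10(11070.6223) = 40.4417 dBi

40.4417 dBi


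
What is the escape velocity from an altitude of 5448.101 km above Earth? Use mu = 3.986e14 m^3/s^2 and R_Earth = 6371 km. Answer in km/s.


r = 6371.0 + 5448.101 = 11819.1010 km = 1.1819101e+07 m
v_esc = sqrt(2*mu/r) = sqrt(2*3.986e14 / 1.1819101e+07)
v_esc = 8212.8033 m/s = 8.2128 km/s

8.2128 km/s


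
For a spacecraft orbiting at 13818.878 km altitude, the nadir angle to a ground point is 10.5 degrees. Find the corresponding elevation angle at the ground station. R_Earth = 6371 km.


r = R_E + alt = 20189.8780 km
Law of sines in the satellite / Earth-center / ground-point triangle:
  sin(nadir)/R_E = sin(90 + el)/r  =>  cos(el) = (r/R_E)*sin(nadir)
cos(el) = (20189.8780 / 6371.0000) * sin(10.5 deg) = 0.5775095
el = arccos(0.5775095) = 54.7244 deg
(Earth-central angle = 90 - nadir - el = 24.7756 deg)

54.7244 degrees


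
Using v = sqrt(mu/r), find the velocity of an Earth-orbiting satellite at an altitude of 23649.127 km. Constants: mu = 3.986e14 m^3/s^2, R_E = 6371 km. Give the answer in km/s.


r = R_E + alt = 6371.0 + 23649.127 = 30020.1270 km = 3.0020127e+07 m
v = sqrt(mu/r) = sqrt(3.986e14 / 3.0020127e+07) = 3643.8659 m/s = 3.6439 km/s

3.6439 km/s


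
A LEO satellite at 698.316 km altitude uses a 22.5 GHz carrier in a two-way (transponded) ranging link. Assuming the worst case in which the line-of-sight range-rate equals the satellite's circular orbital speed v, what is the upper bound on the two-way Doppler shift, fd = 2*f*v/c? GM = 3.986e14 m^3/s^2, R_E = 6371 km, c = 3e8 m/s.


r = 7.069316e+06 m
v = sqrt(mu/r) = 7508.9627 m/s (worst-case radial velocity)
f = 22.5 GHz = 2.25e+10 Hz
fd = 2*f*v/c = 2*2.25e+10*7508.9627/3.0e+08
fd = 1.1263444e+06 Hz

1.1263e+06 Hz


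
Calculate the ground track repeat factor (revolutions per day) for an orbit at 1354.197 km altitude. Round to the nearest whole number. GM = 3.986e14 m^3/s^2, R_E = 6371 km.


r = 7.725197e+06 m
T = 2*pi*sqrt(r^3/mu) = 6757.3368 s = 112.6223 min
revs/day = 1440 / 112.6223 = 12.7861
Rounded: 13 revolutions per day

13 revolutions per day


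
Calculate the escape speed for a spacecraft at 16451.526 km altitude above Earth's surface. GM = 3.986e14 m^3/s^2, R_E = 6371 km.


r = 6371.0 + 16451.526 = 22822.5260 km = 2.2822526e+07 m
v_esc = sqrt(2*mu/r) = sqrt(2*3.986e14 / 2.2822526e+07)
v_esc = 5910.1947 m/s = 5.9102 km/s

5.9102 km/s


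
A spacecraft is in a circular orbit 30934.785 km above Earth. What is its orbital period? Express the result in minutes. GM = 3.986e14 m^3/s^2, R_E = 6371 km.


r = 37305.7850 km = 3.7305785e+07 m
T = 2*pi*sqrt(r^3/mu) = 2*pi*sqrt(5.1919267e+22 / 3.986e14)
T = 71709.3021 s = 1195.1550 min

1195.1550 minutes


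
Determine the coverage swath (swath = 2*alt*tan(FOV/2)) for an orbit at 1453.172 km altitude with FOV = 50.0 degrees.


FOV = 50.0 deg = 0.8726646 rad
swath = 2 * alt * tan(FOV/2) = 2 * 1453.172 * tan(0.4363323)
swath = 2 * 1453.172 * 0.4663077
swath = 1355.2505 km

1355.2505 km


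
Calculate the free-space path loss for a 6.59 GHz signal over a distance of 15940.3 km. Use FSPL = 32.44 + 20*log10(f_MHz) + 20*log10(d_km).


f = 6.59 GHz = 6590.0000 MHz
d = 15940.3 km
FSPL = 32.44 + 20*log10(6590.0000) + 20*log10(15940.3)
FSPL = 32.44 + 76.3777 + 84.0499
FSPL = 192.8676 dB

192.8676 dB


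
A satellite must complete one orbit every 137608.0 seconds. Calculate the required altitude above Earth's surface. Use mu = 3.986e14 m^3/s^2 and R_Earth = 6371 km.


T = 137608.0 s
r = (mu*T^2/(4*pi^2))^(1/3) = (3.986e14 * 137608.0^2 / (4*pi^2))^(1/3)
r = 5.7608731e+07 m = 57608.7309 km
alt = r - R_E = 57608.7309 - 6371 = 51237.7309 km

51237.7309 km


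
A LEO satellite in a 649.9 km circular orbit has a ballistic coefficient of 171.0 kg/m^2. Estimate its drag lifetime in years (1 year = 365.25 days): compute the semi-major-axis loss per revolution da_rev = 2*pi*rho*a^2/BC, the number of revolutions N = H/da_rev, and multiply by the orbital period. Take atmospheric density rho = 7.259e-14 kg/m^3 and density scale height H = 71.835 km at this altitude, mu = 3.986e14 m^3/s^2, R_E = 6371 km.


a = R_E + alt = 7020.9000 km = 7.0209e+06 m
da_rev = 2*pi*rho*a^2/BC = 2*pi*7.259e-14*(7.0209e+06)^2/171.0 = 0.131475893 m per revolution
N = H/da_rev = 71835.0000 m / 0.131475893 m = 546373.9276 revolutions
P = 2*pi*sqrt(a^3/mu) = 5854.6428 s
lifetime = N*P = 546373.9276 * 5854.6428 = 3.1988242e+09 s = 37023.4279 days
years = 37023.4279 / 365.25 = 101.3646 years

101.3646 years


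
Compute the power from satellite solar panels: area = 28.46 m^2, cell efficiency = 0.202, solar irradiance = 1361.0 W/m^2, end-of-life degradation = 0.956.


P = area * eta * S * degradation
P = 28.46 * 0.202 * 1361.0 * 0.956
P = 7480.0118 W

7480.0118 W


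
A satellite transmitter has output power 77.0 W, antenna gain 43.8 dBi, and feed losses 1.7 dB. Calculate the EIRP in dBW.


Pt = 77.0 W = 18.8649 dBW
EIRP = Pt_dBW + Gt - losses = 18.8649 + 43.8 - 1.7 = 60.9649 dBW

60.9649 dBW


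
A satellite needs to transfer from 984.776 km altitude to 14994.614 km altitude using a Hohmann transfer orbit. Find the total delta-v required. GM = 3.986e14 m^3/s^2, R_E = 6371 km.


r1 = 7355.7760 km = 7.355776e+06 m
r2 = 21365.6140 km = 2.1365614e+07 m
dv1 = sqrt(mu/r1)*(sqrt(2*r2/(r1+r2)) - 1) = 1617.6273 m/s
dv2 = sqrt(mu/r2)*(1 - sqrt(2*r1/(r1+r2))) = 1228.0022 m/s
total dv = |dv1| + |dv2| = 1617.6273 + 1228.0022 = 2845.6295 m/s = 2.8456 km/s

2.8456 km/s


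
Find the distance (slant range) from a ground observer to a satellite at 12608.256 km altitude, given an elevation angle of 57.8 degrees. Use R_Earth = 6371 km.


h = 12608.256 km, el = 57.8 deg
d = -R_E*sin(el) + sqrt((R_E*sin(el))^2 + 2*R_E*h + h^2)
d = -6371.0000*sin(1.0088) + sqrt((6371.0000*0.8461932)^2 + 2*6371.0000*12608.256 + 12608.256^2)
d = 13282.0509 km

13282.0509 km


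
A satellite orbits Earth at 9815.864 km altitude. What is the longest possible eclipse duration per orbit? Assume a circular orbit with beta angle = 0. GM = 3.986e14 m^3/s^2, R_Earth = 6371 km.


r = 16186.8640 km
T = 341.5891 min
Eclipse fraction = arcsin(R_E/r)/pi = arcsin(6371.0000/16186.8640)/pi
= arcsin(0.3935908)/pi = 0.1287673
Eclipse duration = 0.1287673 * 341.5891 = 43.9855 min

43.9855 minutes


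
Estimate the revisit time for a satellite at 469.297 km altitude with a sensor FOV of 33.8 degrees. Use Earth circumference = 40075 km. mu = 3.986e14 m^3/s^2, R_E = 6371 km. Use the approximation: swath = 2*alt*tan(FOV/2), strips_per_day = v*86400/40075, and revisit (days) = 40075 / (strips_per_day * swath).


swath = 2*469.297*tan(0.2949606) = 285.1667 km
v = sqrt(mu/r) = 7633.6311 m/s = 7.6336 km/s
strips/day = v*86400/40075 = 7.6336*86400/40075 = 16.4578
coverage/day = strips * swath = 16.4578 * 285.1667 = 4693.2115 km
revisit = 40075 / 4693.2115 = 8.5389 days

8.5389 days


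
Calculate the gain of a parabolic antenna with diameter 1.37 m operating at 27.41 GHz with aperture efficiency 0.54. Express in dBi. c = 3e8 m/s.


lambda = c/f = 3e8 / 2.741e+10 = 0.01094491 m
G = eta*(pi*D/lambda)^2 = 0.54*(pi*1.37/0.01094491)^2
G = 83504.5618 (linear)
G = 10*log10(83504.5618) = 49.2171 dBi

49.2171 dBi


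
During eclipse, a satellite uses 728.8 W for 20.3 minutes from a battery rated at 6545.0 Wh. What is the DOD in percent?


E_used = P * t / 60 = 728.8 * 20.3 / 60 = 246.5773 Wh
DOD = E_used / E_total * 100 = 246.5773 / 6545.0 * 100
DOD = 3.7674 %

3.7674 %


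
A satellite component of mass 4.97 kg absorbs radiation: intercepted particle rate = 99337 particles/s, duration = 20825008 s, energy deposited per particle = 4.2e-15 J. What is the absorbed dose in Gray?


Total energy deposited = rate * time * E_per
  = 99337 * 20825008 * 4.2e-15 = 0.008688514 J
Dose = E_total / mass = 0.008688514 / 4.97
Dose = 0.001748192 Gy

0.0017 Gy


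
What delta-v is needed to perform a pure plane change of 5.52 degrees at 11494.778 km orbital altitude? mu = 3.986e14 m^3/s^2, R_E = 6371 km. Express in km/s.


r = 17865.7780 km = 1.7865778e+07 m
V = sqrt(mu/r) = 4723.4321 m/s
di = 5.52 deg = 0.09634217 rad
dV = 2*V*sin(di/2) = 2*4723.4321*sin(0.04817109)
dV = 454.8898 m/s = 0.4548898 km/s

0.4549 km/s


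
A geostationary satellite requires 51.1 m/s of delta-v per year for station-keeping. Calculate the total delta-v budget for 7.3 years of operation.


dV = rate * years = 51.1 * 7.3
dV = 373.0300 m/s

373.0300 m/s


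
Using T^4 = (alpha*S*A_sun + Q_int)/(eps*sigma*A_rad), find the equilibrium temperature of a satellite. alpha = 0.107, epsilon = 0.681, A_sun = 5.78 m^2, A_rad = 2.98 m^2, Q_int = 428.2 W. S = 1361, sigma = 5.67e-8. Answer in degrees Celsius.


Numerator = alpha*S*A_sun + Q_int = 0.107*1361*5.78 + 428.2 = 1269.9241 W
Denominator = eps*sigma*A_rad = 0.681*5.67e-8*2.98 = 1.1506585e-07 W/K^4
T^4 = 1.1036499e+10 K^4
T = 324.1215 K = 50.9715 C

50.9715 degrees Celsius


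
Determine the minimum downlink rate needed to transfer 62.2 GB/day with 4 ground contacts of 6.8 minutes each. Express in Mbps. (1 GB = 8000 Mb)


total contact time = 4 * 6.8 * 60 = 1632.0000 s
data = 62.2 GB = 497600.0000 Mb
rate = 497600.0000 / 1632.0000 = 304.9020 Mbps

304.9020 Mbps


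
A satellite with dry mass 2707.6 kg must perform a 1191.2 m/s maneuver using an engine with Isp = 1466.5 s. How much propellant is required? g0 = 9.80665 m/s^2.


ve = Isp * g0 = 1466.5 * 9.80665 = 14381.452225 m/s
mass ratio = exp(dv/ve) = exp(1191.2/14381.452225) = 1.08635593
m_prop = m_dry * (mr - 1) = 2707.6 * (1.08635593 - 1)
m_prop = 233.8173 kg

233.8173 kg


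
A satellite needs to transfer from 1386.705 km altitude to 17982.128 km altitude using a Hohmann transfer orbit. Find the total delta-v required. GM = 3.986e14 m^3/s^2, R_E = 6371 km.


r1 = 7757.7050 km = 7.757705e+06 m
r2 = 24353.1280 km = 2.4353128e+07 m
dv1 = sqrt(mu/r1)*(sqrt(2*r2/(r1+r2)) - 1) = 1660.0613 m/s
dv2 = sqrt(mu/r2)*(1 - sqrt(2*r1/(r1+r2))) = 1233.4717 m/s
total dv = |dv1| + |dv2| = 1660.0613 + 1233.4717 = 2893.5330 m/s = 2.8935 km/s

2.8935 km/s


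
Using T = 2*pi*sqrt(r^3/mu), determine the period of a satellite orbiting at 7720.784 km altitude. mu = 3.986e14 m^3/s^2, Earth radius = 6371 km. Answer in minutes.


r = 14091.7840 km = 1.4091784e+07 m
T = 2*pi*sqrt(r^3/mu) = 2*pi*sqrt(2.7983236e+21 / 3.986e14)
T = 16647.9280 s = 277.4655 min

277.4655 minutes


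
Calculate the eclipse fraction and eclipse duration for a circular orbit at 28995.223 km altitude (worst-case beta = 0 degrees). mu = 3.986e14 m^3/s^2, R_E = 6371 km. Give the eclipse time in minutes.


r = 35366.2230 km
T = 1103.1714 min
Eclipse fraction = arcsin(R_E/r)/pi = arcsin(6371.0000/35366.2230)/pi
= arcsin(0.1801436)/pi = 0.05765626
Eclipse duration = 0.05765626 * 1103.1714 = 63.6047 min

63.6047 minutes


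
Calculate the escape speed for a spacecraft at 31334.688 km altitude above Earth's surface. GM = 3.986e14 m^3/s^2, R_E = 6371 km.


r = 6371.0 + 31334.688 = 37705.6880 km = 3.7705688e+07 m
v_esc = sqrt(2*mu/r) = sqrt(2*3.986e14 / 3.7705688e+07)
v_esc = 4598.1190 m/s = 4.5981 km/s

4.5981 km/s


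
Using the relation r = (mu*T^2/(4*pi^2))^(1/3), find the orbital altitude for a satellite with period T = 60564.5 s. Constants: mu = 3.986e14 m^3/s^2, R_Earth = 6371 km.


T = 60564.5 s
r = (mu*T^2/(4*pi^2))^(1/3) = (3.986e14 * 60564.5^2 / (4*pi^2))^(1/3)
r = 3.333276e+07 m = 33332.7601 km
alt = r - R_E = 33332.7601 - 6371 = 26961.7601 km

26961.7601 km


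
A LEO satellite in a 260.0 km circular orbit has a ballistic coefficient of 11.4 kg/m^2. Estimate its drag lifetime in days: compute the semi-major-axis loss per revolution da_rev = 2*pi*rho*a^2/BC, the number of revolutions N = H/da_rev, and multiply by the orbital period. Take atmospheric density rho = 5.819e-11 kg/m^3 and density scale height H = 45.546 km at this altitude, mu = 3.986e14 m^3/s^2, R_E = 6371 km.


a = R_E + alt = 6631.0000 km = 6.631e+06 m
da_rev = 2*pi*rho*a^2/BC = 2*pi*5.819e-11*(6.631e+06)^2/11.4 = 1410.202337 m per revolution
N = H/da_rev = 45546.0000 m / 1410.202337 m = 32.2975 revolutions
P = 2*pi*sqrt(a^3/mu) = 5373.7785 s
lifetime = N*P = 32.2975 * 5373.7785 = 173559.5737 s = 2.0088 days

2.0088 days


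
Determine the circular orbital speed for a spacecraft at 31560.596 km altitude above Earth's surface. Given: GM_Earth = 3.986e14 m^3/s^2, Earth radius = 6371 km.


r = R_E + alt = 6371.0 + 31560.596 = 37931.5960 km = 3.7931596e+07 m
v = sqrt(mu/r) = sqrt(3.986e14 / 3.7931596e+07) = 3241.6647 m/s = 3.2417 km/s

3.2417 km/s


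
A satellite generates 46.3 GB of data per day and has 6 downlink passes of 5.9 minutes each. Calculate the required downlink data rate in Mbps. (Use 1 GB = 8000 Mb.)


total contact time = 6 * 5.9 * 60 = 2124.0000 s
data = 46.3 GB = 370400.0000 Mb
rate = 370400.0000 / 2124.0000 = 174.3879 Mbps

174.3879 Mbps


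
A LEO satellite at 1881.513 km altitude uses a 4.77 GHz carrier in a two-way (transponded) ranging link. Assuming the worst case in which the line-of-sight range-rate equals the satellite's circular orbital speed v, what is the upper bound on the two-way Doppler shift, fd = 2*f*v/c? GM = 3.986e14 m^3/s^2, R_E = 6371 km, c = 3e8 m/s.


r = 8.252513e+06 m
v = sqrt(mu/r) = 6949.8517 m/s (worst-case radial velocity)
f = 4.77 GHz = 4.77e+09 Hz
fd = 2*f*v/c = 2*4.77e+09*6949.8517/3.0e+08
fd = 221005.2846 Hz

221005.2846 Hz


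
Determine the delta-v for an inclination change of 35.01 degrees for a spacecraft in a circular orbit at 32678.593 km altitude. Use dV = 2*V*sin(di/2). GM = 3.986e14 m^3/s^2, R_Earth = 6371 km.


r = 39049.5930 km = 3.9049593e+07 m
V = sqrt(mu/r) = 3194.9230 m/s
di = 35.01 deg = 0.6110398 rad
dV = 2*V*sin(di/2) = 2*3194.9230*sin(0.3055199)
dV = 1921.9955 m/s = 1.9220 km/s

1.9220 km/s


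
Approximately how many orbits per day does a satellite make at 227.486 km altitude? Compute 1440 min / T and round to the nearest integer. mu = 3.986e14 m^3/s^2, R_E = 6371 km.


r = 6.598486e+06 m
T = 2*pi*sqrt(r^3/mu) = 5334.3029 s = 88.9050 min
revs/day = 1440 / 88.9050 = 16.1971
Rounded: 16 revolutions per day

16 revolutions per day


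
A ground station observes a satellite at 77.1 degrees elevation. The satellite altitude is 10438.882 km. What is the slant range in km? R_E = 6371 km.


h = 10438.882 km, el = 77.1 deg
d = -R_E*sin(el) + sqrt((R_E*sin(el))^2 + 2*R_E*h + h^2)
d = -6371.0000*sin(1.3456) + sqrt((6371.0000*0.9747612)^2 + 2*6371.0000*10438.882 + 10438.882^2)
d = 10539.3970 km

10539.3970 km


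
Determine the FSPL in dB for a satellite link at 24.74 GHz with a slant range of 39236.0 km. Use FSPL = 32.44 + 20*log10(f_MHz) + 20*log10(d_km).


f = 24.74 GHz = 24740.0000 MHz
d = 39236.0 km
FSPL = 32.44 + 20*log10(24740.0000) + 20*log10(39236.0)
FSPL = 32.44 + 87.8680 + 91.8737
FSPL = 212.1817 dB

212.1817 dB


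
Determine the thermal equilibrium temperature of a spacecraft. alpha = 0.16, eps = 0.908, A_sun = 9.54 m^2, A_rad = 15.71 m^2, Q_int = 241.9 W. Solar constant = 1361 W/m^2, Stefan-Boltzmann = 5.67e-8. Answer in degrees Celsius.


Numerator = alpha*S*A_sun + Q_int = 0.16*1361*9.54 + 241.9 = 2319.3304 W
Denominator = eps*sigma*A_rad = 0.908*5.67e-8*15.71 = 8.0880736e-07 W/K^4
T^4 = 2.8675931e+09 K^4
T = 231.4085 K = -41.7415 C

-41.7415 degrees Celsius


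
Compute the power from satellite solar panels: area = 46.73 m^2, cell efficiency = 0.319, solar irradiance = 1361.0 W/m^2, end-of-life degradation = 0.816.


P = area * eta * S * degradation
P = 46.73 * 0.319 * 1361.0 * 0.816
P = 16555.2121 W

16555.2121 W


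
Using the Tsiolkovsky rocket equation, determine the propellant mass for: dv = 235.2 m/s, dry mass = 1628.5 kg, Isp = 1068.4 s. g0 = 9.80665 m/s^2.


ve = Isp * g0 = 1068.4 * 9.80665 = 10477.424860 m/s
mass ratio = exp(dv/ve) = exp(235.2/10477.424860) = 1.02270212
m_prop = m_dry * (mr - 1) = 1628.5 * (1.02270212 - 1)
m_prop = 36.9704 kg

36.9704 kg


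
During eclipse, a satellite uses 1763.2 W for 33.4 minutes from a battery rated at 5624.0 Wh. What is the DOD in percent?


E_used = P * t / 60 = 1763.2 * 33.4 / 60 = 981.5147 Wh
DOD = E_used / E_total * 100 = 981.5147 / 5624.0 * 100
DOD = 17.4523 %

17.4523 %


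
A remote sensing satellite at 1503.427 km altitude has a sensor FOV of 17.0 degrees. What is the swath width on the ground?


FOV = 17.0 deg = 0.296706 rad
swath = 2 * alt * tan(FOV/2) = 2 * 1503.427 * tan(0.148353)
swath = 2 * 1503.427 * 0.149451
swath = 449.3773 km

449.3773 km


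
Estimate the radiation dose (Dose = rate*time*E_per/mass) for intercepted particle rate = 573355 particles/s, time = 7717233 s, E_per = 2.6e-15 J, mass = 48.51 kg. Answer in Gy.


Total energy deposited = rate * time * E_per
  = 573355 * 7717233 * 2.6e-15 = 0.01150426 J
Dose = E_total / mass = 0.01150426 / 48.51
Dose = 2.3715227e-04 Gy

2.3715e-04 Gy


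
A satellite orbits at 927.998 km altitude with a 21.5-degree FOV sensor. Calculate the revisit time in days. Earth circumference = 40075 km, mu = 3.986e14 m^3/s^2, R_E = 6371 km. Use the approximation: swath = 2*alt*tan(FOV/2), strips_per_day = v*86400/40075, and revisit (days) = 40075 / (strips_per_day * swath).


swath = 2*927.998*tan(0.1876229) = 352.3719 km
v = sqrt(mu/r) = 7389.8739 m/s = 7.3899 km/s
strips/day = v*86400/40075 = 7.3899*86400/40075 = 15.9323
coverage/day = strips * swath = 15.9323 * 352.3719 = 5614.0780 km
revisit = 40075 / 5614.0780 = 7.1383 days

7.1383 days


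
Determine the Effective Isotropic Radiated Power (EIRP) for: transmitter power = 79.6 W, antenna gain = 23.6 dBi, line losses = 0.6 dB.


Pt = 79.6 W = 19.0091 dBW
EIRP = Pt_dBW + Gt - losses = 19.0091 + 23.6 - 0.6 = 42.0091 dBW

42.0091 dBW


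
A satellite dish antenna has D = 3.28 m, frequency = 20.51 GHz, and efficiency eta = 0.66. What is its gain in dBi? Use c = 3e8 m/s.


lambda = c/f = 3e8 / 2.051e+10 = 0.01462701 m
G = eta*(pi*D/lambda)^2 = 0.66*(pi*3.28/0.01462701)^2
G = 327551.9428 (linear)
G = 10*log10(327551.9428) = 55.1528 dBi

55.1528 dBi


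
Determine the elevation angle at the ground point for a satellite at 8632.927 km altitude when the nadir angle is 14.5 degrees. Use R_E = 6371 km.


r = R_E + alt = 15003.9270 km
Law of sines in the satellite / Earth-center / ground-point triangle:
  sin(nadir)/R_E = sin(90 + el)/r  =>  cos(el) = (r/R_E)*sin(nadir)
cos(el) = (15003.9270 / 6371.0000) * sin(14.5 deg) = 0.5896536
el = arccos(0.5896536) = 53.8676 deg
(Earth-central angle = 90 - nadir - el = 21.6324 deg)

53.8676 degrees


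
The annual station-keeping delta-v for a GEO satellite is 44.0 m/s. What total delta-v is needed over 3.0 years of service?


dV = rate * years = 44.0 * 3.0
dV = 132.0000 m/s

132.0000 m/s


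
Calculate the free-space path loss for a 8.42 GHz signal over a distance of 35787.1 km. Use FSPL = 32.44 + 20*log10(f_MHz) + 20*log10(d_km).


f = 8.42 GHz = 8420.0000 MHz
d = 35787.1 km
FSPL = 32.44 + 20*log10(8420.0000) + 20*log10(35787.1)
FSPL = 32.44 + 78.5062 + 91.0745
FSPL = 202.0208 dB

202.0208 dB
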